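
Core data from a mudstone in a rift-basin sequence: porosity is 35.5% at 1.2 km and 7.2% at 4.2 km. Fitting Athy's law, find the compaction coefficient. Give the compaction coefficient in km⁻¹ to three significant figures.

0.532 km⁻¹

Athy: φ(Z) = φ₀ e^(−cZ) ⇒ φ₁/φ₂ = e^{c(Z₂−Z₁)} ⇒ c = ln(φ₁/φ₂)/(Z₂−Z₁)
c = ln(0.355/0.072) / (4.2 − 1.2) = ln(4.931) / 3 = 1.5955 / 3 = 0.5318 km⁻¹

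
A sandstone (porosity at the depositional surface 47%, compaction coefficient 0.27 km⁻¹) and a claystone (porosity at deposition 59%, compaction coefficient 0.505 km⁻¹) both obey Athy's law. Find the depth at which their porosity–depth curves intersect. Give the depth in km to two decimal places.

0.97 km

Set n₀ₐ e^(−cₐz) = n₀ᵦ e^(−cᵦz) ⇒ ln(n₀ₐ/n₀ᵦ) = (cₐ − cᵦ)·z
z = ln(0.47/0.59) / (0.27 − 0.505) = -0.2274 / -0.235 = 0.968 km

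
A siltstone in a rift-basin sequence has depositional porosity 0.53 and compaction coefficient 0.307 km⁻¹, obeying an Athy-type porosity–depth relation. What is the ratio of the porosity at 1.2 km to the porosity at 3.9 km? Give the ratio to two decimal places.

n(Z₁)/n(Z₂) = e^(−c·Z₁)/e^(−c·Z₂) = e^{c(Z₂−Z₁)}
= exp(0.307 × 2.7) = exp(0.8289) = 2.2908

2.29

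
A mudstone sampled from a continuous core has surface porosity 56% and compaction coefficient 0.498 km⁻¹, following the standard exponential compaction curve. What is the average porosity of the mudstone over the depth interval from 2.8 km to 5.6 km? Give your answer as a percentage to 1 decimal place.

7.5%

⟨φ⟩ = (1/(d₂−d₁)) ∫ φ₀ e^(−cd) dd = φ₀·(e^(−c·d₁) − e^(−c·d₂)) / (c·(d₂−d₁))
e^(−0.498×2.8) = 0.2480; e^(−0.498×5.6) = 0.0615
⟨φ⟩ = 0.56 × (0.2480 − 0.0615) / (0.498 × 2.8) = 0.56 × 0.1337 = 0.0749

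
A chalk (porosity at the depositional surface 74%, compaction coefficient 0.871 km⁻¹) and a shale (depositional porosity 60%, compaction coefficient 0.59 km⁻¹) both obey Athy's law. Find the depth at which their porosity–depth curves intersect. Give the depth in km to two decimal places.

Set φ₀ₐ e^(−cₐZ) = φ₀ᵦ e^(−cᵦZ) ⇒ ln(φ₀ₐ/φ₀ᵦ) = (cₐ − cᵦ)·Z
Z = ln(0.74/0.6) / (0.871 − 0.59) = 0.2097 / 0.281 = 0.746 km

0.75 km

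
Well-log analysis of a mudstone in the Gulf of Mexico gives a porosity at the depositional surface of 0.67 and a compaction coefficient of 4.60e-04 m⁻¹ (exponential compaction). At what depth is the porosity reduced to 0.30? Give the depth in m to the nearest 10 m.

1750 m

Working in km (1 km = 1000 m; k in km⁻¹ = k in m⁻¹ × 1000):
Invert Athy's law: d = ln(phi₀/phi) / k
d = ln(0.67/0.3) / 0.46 = ln(2.233) / 0.46 = 0.8035 / 0.46 = 1.747 km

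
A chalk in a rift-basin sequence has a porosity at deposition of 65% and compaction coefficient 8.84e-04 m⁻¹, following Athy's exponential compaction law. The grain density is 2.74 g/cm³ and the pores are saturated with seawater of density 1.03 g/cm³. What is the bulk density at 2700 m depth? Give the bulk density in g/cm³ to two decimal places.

2.64 g/cm³

Working in km (1 km = 1000 m; k in km⁻¹ = k in m⁻¹ × 1000):
Porosity at depth: phi = 0.65·exp(−0.884×2.7) = 0.65×0.0919 = 0.0598
Bulk density: ρ_b = (1−phi)ρ_g + phi·ρ_f = 0.9402×2.74 + 0.0598×1.03
       = 2.576 + 0.062 = 2.638 g/cm³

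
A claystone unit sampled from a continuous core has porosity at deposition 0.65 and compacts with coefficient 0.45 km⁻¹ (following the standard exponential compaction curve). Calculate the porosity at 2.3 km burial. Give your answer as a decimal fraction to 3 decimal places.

φ = φ₀·exp(−k·Z) = 0.65 × exp(−0.45 × 2.3) = 0.65 × exp(−1.035)
  = 0.65 × 0.3552 = 0.2309

0.231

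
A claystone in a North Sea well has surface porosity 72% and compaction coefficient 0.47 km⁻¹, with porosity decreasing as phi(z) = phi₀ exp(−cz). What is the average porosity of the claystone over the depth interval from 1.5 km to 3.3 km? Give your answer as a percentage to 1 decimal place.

24.0%

⟨phi⟩ = (1/(z₂−z₁)) ∫ phi₀ e^(−cz) dz = phi₀·(e^(−c·z₁) − e^(−c·z₂)) / (c·(z₂−z₁))
e^(−0.47×1.5) = 0.4941; e^(−0.47×3.3) = 0.2120
⟨phi⟩ = 0.72 × (0.4941 − 0.2120) / (0.47 × 1.8) = 0.72 × 0.3334 = 0.2401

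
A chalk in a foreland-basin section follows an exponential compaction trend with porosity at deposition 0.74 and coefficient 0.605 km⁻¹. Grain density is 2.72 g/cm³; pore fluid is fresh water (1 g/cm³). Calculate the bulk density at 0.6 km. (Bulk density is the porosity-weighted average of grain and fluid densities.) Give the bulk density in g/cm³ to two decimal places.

1.83 g/cm³

Porosity at depth: φ = 0.74·exp(−0.605×0.6) = 0.74×0.6956 = 0.5147
Bulk density: ρ_b = (1−φ)ρ_g + φ·ρ_f = 0.4853×2.72 + 0.5147×1
       = 1.320 + 0.515 = 1.835 g/cm³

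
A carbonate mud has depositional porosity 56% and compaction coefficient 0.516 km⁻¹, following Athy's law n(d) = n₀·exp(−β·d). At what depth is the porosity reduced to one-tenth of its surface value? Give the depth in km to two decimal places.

4.46 km

n/n₀ = 1/10 ⇒ exp(−β·d) = 1/10 ⇒ d = ln(10) / β
d = 2.3026 / 0.516 = 4.462 km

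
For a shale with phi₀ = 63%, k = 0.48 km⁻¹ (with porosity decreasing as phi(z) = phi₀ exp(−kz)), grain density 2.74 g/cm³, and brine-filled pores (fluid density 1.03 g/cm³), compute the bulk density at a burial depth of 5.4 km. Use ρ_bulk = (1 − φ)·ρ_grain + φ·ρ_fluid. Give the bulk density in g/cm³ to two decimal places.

Porosity at depth: phi = 0.63·exp(−0.48×5.4) = 0.63×0.0749 = 0.0472
Bulk density: ρ_b = (1−phi)ρ_g + phi·ρ_f = 0.9528×2.74 + 0.0472×1.03
       = 2.611 + 0.049 = 2.659 g/cm³

2.66 g/cm³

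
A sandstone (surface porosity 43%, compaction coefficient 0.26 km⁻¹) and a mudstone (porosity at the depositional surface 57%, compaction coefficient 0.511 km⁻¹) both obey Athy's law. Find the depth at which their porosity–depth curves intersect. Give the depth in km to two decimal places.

1.12 km

Set n₀ₐ e^(−cₐz) = n₀ᵦ e^(−cᵦz) ⇒ ln(n₀ₐ/n₀ᵦ) = (cₐ − cᵦ)·z
z = ln(0.43/0.57) / (0.26 − 0.511) = -0.2819 / -0.251 = 1.123 km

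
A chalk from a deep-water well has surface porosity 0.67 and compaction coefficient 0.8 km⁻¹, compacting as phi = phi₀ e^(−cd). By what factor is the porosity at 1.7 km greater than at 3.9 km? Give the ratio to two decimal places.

phi(d₁)/phi(d₂) = e^(−c·d₁)/e^(−c·d₂) = e^{c(d₂−d₁)}
= exp(0.8 × 2.2) = exp(1.76) = 5.8124

5.81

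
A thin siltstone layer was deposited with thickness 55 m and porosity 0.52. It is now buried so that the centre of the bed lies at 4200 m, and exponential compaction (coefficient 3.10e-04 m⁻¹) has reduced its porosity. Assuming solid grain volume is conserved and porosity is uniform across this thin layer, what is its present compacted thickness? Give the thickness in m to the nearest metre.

31 m

Working in km (1 km = 1000 m; c in km⁻¹ = c in m⁻¹ × 1000):
Porosity at 4.2 km: n = 0.52·exp(−0.31×4.2) = 0.1414
Solid-volume conservation: h(1−n) = h₀(1−n₀) ⇒ h = h₀·(1−n₀)/(1−n)
h = 0.055 × (1 − 0.52)/(1 − 0.1414) = 0.055 × 0.5591 = 0.0307 km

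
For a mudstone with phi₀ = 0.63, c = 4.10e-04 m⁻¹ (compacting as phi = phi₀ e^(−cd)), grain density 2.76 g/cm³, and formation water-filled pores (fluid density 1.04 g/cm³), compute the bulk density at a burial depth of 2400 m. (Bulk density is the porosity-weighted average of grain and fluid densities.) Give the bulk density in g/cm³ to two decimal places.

Working in km (1 km = 1000 m; c in km⁻¹ = c in m⁻¹ × 1000):
Porosity at depth: phi = 0.63·exp(−0.41×2.4) = 0.63×0.3738 = 0.2355
Bulk density: ρ_b = (1−phi)ρ_g + phi·ρ_f = 0.7645×2.76 + 0.2355×1.04
       = 2.110 + 0.245 = 2.355 g/cm³

2.35 g/cm³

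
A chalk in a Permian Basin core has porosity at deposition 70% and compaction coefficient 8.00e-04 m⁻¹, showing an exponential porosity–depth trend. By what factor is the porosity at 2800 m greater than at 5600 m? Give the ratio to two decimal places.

9.39

Working in km (1 km = 1000 m; β in km⁻¹ = β in m⁻¹ × 1000):
φ(d₁)/φ(d₂) = e^(−β·d₁)/e^(−β·d₂) = e^{β(d₂−d₁)}
= exp(0.8 × 2.8) = exp(2.24) = 9.3933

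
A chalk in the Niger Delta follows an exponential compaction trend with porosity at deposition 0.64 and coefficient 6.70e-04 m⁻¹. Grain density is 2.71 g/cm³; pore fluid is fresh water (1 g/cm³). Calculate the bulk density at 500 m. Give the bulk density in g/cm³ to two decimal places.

1.93 g/cm³

Working in km (1 km = 1000 m; c in km⁻¹ = c in m⁻¹ × 1000):
Porosity at depth: n = 0.64·exp(−0.67×0.5) = 0.64×0.7153 = 0.4578
Bulk density: ρ_b = (1−n)ρ_g + n·ρ_f = 0.5422×2.71 + 0.4578×1
       = 1.469 + 0.458 = 1.927 g/cm³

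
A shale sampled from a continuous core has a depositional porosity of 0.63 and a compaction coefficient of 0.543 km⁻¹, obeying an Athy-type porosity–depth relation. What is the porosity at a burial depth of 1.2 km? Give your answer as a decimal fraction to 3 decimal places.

phi = phi₀·exp(−k·z) = 0.63 × exp(−0.543 × 1.2) = 0.63 × exp(−0.6516)
  = 0.63 × 0.5212 = 0.3284

0.328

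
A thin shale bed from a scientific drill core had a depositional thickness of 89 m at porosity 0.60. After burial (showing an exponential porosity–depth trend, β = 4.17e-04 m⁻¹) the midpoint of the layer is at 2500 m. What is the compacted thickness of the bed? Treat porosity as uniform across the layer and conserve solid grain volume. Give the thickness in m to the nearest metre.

45 m

Working in km (1 km = 1000 m; β in km⁻¹ = β in m⁻¹ × 1000):
Porosity at 2.5 km: phi = 0.6·exp(−0.417×2.5) = 0.2115
Solid-volume conservation: h(1−phi) = h₀(1−phi₀) ⇒ h = h₀·(1−phi₀)/(1−phi)
h = 0.089 × (1 − 0.6)/(1 − 0.2115) = 0.089 × 0.5073 = 0.0452 km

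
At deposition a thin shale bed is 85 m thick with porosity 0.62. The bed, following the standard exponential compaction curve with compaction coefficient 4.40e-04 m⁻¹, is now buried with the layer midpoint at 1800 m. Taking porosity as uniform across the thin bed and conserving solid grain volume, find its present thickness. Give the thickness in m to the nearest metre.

45 m

Working in km (1 km = 1000 m; k in km⁻¹ = k in m⁻¹ × 1000):
Porosity at 1.8 km: phi = 0.62·exp(−0.44×1.8) = 0.2808
Solid-volume conservation: h(1−phi) = h₀(1−phi₀) ⇒ h = h₀·(1−phi₀)/(1−phi)
h = 0.085 × (1 − 0.62)/(1 − 0.2808) = 0.085 × 0.5284 = 0.0449 km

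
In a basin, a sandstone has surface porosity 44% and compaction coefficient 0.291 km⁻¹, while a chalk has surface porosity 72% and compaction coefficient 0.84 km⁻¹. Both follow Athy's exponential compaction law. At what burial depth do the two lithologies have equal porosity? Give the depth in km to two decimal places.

0.90 km

Set φ₀ₐ e^(−cₐz) = φ₀ᵦ e^(−cᵦz) ⇒ ln(φ₀ₐ/φ₀ᵦ) = (cₐ − cᵦ)·z
z = ln(0.44/0.72) / (0.291 − 0.84) = -0.4925 / -0.549 = 0.897 km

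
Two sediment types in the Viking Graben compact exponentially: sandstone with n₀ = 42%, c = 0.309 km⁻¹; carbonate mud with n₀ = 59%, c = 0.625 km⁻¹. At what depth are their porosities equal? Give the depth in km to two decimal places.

1.08 km

Set n₀ₐ e^(−cₐd) = n₀ᵦ e^(−cᵦd) ⇒ ln(n₀ₐ/n₀ᵦ) = (cₐ − cᵦ)·d
d = ln(0.42/0.59) / (0.309 − 0.625) = -0.3399 / -0.316 = 1.076 km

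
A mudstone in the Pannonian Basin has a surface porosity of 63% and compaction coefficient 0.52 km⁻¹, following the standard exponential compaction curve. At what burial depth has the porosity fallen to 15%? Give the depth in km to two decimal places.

Invert Athy's law: z = ln(φ₀/φ) / c
z = ln(0.63/0.15) / 0.52 = ln(4.2) / 0.52 = 1.4351 / 0.52 = 2.760 km

2.76 km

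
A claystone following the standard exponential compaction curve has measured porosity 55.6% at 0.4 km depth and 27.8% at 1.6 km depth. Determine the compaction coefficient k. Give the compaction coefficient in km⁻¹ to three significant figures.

Athy: φ(Z) = φ₀ e^(−kZ) ⇒ φ₁/φ₂ = e^{k(Z₂−Z₁)} ⇒ k = ln(φ₁/φ₂)/(Z₂−Z₁)
k = ln(0.556/0.278) / (1.6 − 0.4) = ln(2) / 1.2 = 0.6931 / 1.2 = 0.5776 km⁻¹

0.578 km⁻¹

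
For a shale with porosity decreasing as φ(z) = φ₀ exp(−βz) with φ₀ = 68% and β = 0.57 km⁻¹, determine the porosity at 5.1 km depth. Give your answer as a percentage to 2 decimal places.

φ = φ₀·exp(−β·z) = 0.68 × exp(−0.57 × 5.1) = 0.68 × exp(−2.907)
  = 0.68 × 0.0546 = 0.0372

3.72%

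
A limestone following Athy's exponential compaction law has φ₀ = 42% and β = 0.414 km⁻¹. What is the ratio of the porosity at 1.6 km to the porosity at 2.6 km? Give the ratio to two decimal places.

φ(d₁)/φ(d₂) = e^(−β·d₁)/e^(−β·d₂) = e^{β(d₂−d₁)}
= exp(0.414 × 1) = exp(0.414) = 1.5129

1.51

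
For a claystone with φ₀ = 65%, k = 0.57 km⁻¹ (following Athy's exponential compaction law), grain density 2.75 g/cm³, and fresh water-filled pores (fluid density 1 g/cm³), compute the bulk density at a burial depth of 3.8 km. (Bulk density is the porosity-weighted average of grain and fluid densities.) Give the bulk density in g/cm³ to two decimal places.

Porosity at depth: φ = 0.65·exp(−0.57×3.8) = 0.65×0.1146 = 0.0745
Bulk density: ρ_b = (1−φ)ρ_g + φ·ρ_f = 0.9255×2.75 + 0.0745×1
       = 2.545 + 0.075 = 2.620 g/cm³

2.62 g/cm³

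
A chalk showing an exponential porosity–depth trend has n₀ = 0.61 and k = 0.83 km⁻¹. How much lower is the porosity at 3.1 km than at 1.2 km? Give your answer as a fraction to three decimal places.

n(1.2) = 0.61·e^(−0.83×1.2) = 0.2253
n(3.1) = 0.61·e^(−0.83×3.1) = 0.0465
Δn = 0.2253 − 0.0465 = 0.1788

0.179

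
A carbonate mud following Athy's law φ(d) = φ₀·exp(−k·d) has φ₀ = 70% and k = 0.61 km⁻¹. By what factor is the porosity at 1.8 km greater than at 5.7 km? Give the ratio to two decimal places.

10.79

φ(d₁)/φ(d₂) = e^(−k·d₁)/e^(−k·d₂) = e^{k(d₂−d₁)}
= exp(0.61 × 3.9) = exp(2.379) = 10.7941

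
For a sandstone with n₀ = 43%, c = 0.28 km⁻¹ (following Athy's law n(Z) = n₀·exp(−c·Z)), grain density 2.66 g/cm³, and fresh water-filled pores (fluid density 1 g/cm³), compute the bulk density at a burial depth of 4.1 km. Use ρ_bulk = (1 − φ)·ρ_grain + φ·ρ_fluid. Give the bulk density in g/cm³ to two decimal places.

2.43 g/cm³

Porosity at depth: n = 0.43·exp(−0.28×4.1) = 0.43×0.3173 = 0.1364
Bulk density: ρ_b = (1−n)ρ_g + n·ρ_f = 0.8636×2.66 + 0.1364×1
       = 2.297 + 0.136 = 2.434 g/cm³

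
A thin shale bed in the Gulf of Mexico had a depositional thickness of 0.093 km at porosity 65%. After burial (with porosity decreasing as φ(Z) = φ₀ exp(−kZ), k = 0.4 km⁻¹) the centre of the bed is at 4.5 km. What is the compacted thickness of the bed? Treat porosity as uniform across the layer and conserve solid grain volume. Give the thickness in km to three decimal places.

0.036 km

Porosity at 4.5 km: φ = 0.65·exp(−0.4×4.5) = 0.1074
Solid-volume conservation: h(1−φ) = h₀(1−φ₀) ⇒ h = h₀·(1−φ₀)/(1−φ)
h = 0.093 × (1 − 0.65)/(1 − 0.1074) = 0.093 × 0.3921 = 0.0365 km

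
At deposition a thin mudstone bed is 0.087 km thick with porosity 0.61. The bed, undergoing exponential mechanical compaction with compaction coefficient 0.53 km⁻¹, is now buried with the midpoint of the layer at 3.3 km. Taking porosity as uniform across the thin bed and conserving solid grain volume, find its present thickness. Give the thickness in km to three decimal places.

0.038 km

Porosity at 3.3 km: phi = 0.61·exp(−0.53×3.3) = 0.1061
Solid-volume conservation: h(1−phi) = h₀(1−phi₀) ⇒ h = h₀·(1−phi₀)/(1−phi)
h = 0.087 × (1 − 0.61)/(1 − 0.1061) = 0.087 × 0.4363 = 0.0380 km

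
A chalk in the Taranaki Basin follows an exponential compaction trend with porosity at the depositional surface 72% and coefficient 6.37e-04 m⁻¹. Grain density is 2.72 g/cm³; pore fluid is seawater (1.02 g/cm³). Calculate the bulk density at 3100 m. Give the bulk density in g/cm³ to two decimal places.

Working in km (1 km = 1000 m; β in km⁻¹ = β in m⁻¹ × 1000):
Porosity at depth: phi = 0.72·exp(−0.637×3.1) = 0.72×0.1388 = 0.0999
Bulk density: ρ_b = (1−phi)ρ_g + phi·ρ_f = 0.9001×2.72 + 0.0999×1.02
       = 2.448 + 0.102 = 2.550 g/cm³

2.55 g/cm³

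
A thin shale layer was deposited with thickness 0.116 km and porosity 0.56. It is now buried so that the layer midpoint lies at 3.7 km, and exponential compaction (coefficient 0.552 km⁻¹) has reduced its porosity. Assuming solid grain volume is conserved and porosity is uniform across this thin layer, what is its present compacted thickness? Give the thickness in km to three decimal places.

Porosity at 3.7 km: φ = 0.56·exp(−0.552×3.7) = 0.0726
Solid-volume conservation: h(1−φ) = h₀(1−φ₀) ⇒ h = h₀·(1−φ₀)/(1−φ)
h = 0.116 × (1 − 0.56)/(1 − 0.0726) = 0.116 × 0.4745 = 0.0550 km

0.055 km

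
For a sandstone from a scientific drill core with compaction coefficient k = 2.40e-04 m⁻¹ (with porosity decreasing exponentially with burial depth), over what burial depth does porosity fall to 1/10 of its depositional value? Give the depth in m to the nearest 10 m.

Working in km (1 km = 1000 m; k in km⁻¹ = k in m⁻¹ × 1000):
φ/φ₀ = 1/10 ⇒ exp(−k·d) = 1/10 ⇒ d = ln(10) / k
d = 2.3026 / 0.24 = 9.594 km

9590 m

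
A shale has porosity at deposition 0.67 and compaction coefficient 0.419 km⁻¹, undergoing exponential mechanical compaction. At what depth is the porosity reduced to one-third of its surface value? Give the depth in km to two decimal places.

2.62 km

φ/φ₀ = 1/3 ⇒ exp(−β·z) = 1/3 ⇒ z = ln(3) / β
z = 1.0986 / 0.419 = 2.622 km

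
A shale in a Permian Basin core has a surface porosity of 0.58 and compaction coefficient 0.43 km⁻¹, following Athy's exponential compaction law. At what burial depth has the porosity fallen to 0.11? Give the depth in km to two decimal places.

Invert Athy's law: d = ln(φ₀/φ) / β
d = ln(0.58/0.11) / 0.43 = ln(5.273) / 0.43 = 1.6625 / 0.43 = 3.866 km

3.87 km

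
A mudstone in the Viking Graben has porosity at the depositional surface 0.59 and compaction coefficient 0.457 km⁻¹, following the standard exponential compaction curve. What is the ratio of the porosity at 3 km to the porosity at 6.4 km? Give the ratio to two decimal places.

n(Z₁)/n(Z₂) = e^(−β·Z₁)/e^(−β·Z₂) = e^{β(Z₂−Z₁)}
= exp(0.457 × 3.4) = exp(1.554) = 4.7294

4.73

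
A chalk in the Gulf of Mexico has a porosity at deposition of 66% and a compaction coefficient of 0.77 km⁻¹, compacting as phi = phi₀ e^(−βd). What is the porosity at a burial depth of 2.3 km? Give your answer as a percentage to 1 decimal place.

phi = phi₀·exp(−β·d) = 0.66 × exp(−0.77 × 2.3) = 0.66 × exp(−1.771)
  = 0.66 × 0.1702 = 0.1123

11.2%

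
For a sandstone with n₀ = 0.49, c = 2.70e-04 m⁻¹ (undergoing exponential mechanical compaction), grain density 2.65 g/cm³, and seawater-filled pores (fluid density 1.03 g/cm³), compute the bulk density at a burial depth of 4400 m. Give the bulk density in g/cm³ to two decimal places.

2.41 g/cm³

Working in km (1 km = 1000 m; c in km⁻¹ = c in m⁻¹ × 1000):
Porosity at depth: n = 0.49·exp(−0.27×4.4) = 0.49×0.3048 = 0.1494
Bulk density: ρ_b = (1−n)ρ_g + n·ρ_f = 0.8506×2.65 + 0.1494×1.03
       = 2.254 + 0.154 = 2.408 g/cm³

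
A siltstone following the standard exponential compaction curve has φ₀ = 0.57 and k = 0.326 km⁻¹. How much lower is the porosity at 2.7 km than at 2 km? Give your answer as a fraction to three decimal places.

φ(2) = 0.57·e^(−0.326×2) = 0.2970
φ(2.7) = 0.57·e^(−0.326×2.7) = 0.2364
Δφ = 0.2970 − 0.2364 = 0.0606

0.061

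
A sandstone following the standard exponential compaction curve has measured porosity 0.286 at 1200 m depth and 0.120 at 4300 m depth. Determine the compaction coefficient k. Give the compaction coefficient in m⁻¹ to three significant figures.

Working in km (1 km = 1000 m; k in km⁻¹ = k in m⁻¹ × 1000):
Athy: n(d) = n₀ e^(−kd) ⇒ n₁/n₂ = e^{k(d₂−d₁)} ⇒ k = ln(n₁/n₂)/(d₂−d₁)
k = ln(0.286/0.12) / (4.3 − 1.2) = ln(2.383) / 3.1 = 0.8685 / 3.1 = 0.2802 km⁻¹

0.000280 m⁻¹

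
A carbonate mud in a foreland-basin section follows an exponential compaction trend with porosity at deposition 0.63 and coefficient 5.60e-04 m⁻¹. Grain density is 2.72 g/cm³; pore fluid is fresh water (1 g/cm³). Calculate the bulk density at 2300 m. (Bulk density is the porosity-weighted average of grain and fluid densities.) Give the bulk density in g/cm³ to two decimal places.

2.42 g/cm³

Working in km (1 km = 1000 m; β in km⁻¹ = β in m⁻¹ × 1000):
Porosity at depth: phi = 0.63·exp(−0.56×2.3) = 0.63×0.2758 = 0.1738
Bulk density: ρ_b = (1−phi)ρ_g + phi·ρ_f = 0.8262×2.72 + 0.1738×1
       = 2.247 + 0.174 = 2.421 g/cm³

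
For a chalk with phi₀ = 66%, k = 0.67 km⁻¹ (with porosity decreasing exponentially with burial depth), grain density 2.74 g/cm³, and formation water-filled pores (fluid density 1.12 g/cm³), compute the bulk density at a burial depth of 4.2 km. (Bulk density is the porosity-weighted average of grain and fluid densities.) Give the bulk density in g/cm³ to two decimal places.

Porosity at depth: phi = 0.66·exp(−0.67×4.2) = 0.66×0.0600 = 0.0396
Bulk density: ρ_b = (1−phi)ρ_g + phi·ρ_f = 0.9604×2.74 + 0.0396×1.12
       = 2.632 + 0.044 = 2.676 g/cm³

2.68 g/cm³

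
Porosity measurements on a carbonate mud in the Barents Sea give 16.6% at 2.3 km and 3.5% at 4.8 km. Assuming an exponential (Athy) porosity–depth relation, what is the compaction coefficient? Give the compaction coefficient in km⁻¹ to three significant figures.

0.623 km⁻¹

Athy: phi(z) = phi₀ e^(−kz) ⇒ phi₁/phi₂ = e^{k(z₂−z₁)} ⇒ k = ln(phi₁/phi₂)/(z₂−z₁)
k = ln(0.166/0.035) / (4.8 − 2.3) = ln(4.743) / 2.5 = 1.5566 / 2.5 = 0.6227 km⁻¹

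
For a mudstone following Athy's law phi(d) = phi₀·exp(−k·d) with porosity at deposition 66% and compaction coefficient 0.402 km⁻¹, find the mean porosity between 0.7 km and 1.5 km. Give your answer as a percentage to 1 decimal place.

⟨phi⟩ = (1/(d₂−d₁)) ∫ phi₀ e^(−kd) dd = phi₀·(e^(−k·d₁) − e^(−k·d₂)) / (k·(d₂−d₁))
e^(−0.402×0.7) = 0.7547; e^(−0.402×1.5) = 0.5472
⟨phi⟩ = 0.66 × (0.7547 − 0.5472) / (0.402 × 0.8) = 0.66 × 0.6454 = 0.4260

42.6%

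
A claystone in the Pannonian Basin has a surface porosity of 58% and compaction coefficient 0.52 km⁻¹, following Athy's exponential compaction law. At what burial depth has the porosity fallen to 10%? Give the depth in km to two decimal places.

Invert Athy's law: Z = ln(phi₀/phi) / k
Z = ln(0.58/0.1) / 0.52 = ln(5.8) / 0.52 = 1.7579 / 0.52 = 3.380 km

3.38 km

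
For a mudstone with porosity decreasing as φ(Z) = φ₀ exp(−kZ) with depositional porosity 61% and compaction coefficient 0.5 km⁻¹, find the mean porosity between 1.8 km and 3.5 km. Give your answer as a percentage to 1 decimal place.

⟨φ⟩ = (1/(Z₂−Z₁)) ∫ φ₀ e^(−kZ) dZ = φ₀·(e^(−k·Z₁) − e^(−k·Z₂)) / (k·(Z₂−Z₁))
e^(−0.5×1.8) = 0.4066; e^(−0.5×3.5) = 0.1738
⟨φ⟩ = 0.61 × (0.4066 − 0.1738) / (0.5 × 1.7) = 0.61 × 0.2739 = 0.1671

16.7%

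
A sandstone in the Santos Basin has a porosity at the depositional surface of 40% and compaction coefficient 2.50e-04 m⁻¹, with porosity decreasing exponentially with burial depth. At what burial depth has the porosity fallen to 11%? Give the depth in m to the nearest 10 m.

Working in km (1 km = 1000 m; c in km⁻¹ = c in m⁻¹ × 1000):
Invert Athy's law: z = ln(n₀/n) / c
z = ln(0.4/0.11) / 0.25 = ln(3.636) / 0.25 = 1.2910 / 0.25 = 5.164 km

5160 m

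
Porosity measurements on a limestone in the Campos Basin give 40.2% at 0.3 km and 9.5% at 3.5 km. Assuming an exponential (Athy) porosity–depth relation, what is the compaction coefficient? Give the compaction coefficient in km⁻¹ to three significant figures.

0.451 km⁻¹

Athy: phi(Z) = phi₀ e^(−βZ) ⇒ phi₁/phi₂ = e^{β(Z₂−Z₁)} ⇒ β = ln(phi₁/phi₂)/(Z₂−Z₁)
β = ln(0.402/0.095) / (3.5 − 0.3) = ln(4.232) / 3.2 = 1.4426 / 3.2 = 0.4508 km⁻¹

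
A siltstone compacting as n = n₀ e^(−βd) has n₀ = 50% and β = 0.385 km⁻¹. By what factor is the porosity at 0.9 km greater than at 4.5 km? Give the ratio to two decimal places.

n(d₁)/n(d₂) = e^(−β·d₁)/e^(−β·d₂) = e^{β(d₂−d₁)}
= exp(0.385 × 3.6) = exp(1.386) = 3.9988

4.00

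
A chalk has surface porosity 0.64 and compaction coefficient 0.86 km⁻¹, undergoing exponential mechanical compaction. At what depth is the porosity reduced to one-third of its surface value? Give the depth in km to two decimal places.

phi/phi₀ = 1/3 ⇒ exp(−c·d) = 1/3 ⇒ d = ln(3) / c
d = 1.0986 / 0.86 = 1.277 km

1.28 km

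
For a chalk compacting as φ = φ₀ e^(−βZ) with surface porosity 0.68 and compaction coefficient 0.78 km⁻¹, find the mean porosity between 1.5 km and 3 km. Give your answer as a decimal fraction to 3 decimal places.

⟨φ⟩ = (1/(Z₂−Z₁)) ∫ φ₀ e^(−βZ) dZ = φ₀·(e^(−β·Z₁) − e^(−β·Z₂)) / (β·(Z₂−Z₁))
e^(−0.78×1.5) = 0.3104; e^(−0.78×3) = 0.0963
⟨φ⟩ = 0.68 × (0.3104 − 0.0963) / (0.78 × 1.5) = 0.68 × 0.1829 = 0.1244

0.124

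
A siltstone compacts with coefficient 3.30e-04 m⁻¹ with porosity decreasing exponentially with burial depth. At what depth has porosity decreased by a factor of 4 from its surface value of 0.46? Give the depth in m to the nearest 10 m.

Working in km (1 km = 1000 m; k in km⁻¹ = k in m⁻¹ × 1000):
n/n₀ = 1/4 ⇒ exp(−k·d) = 1/4 ⇒ d = ln(4) / k
d = 1.3863 / 0.33 = 4.201 km

4200 m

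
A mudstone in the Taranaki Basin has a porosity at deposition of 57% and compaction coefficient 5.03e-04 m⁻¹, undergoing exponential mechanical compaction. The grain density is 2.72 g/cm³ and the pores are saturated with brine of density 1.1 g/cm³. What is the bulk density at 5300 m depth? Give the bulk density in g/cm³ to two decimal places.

Working in km (1 km = 1000 m; k in km⁻¹ = k in m⁻¹ × 1000):
Porosity at depth: phi = 0.57·exp(−0.503×5.3) = 0.57×0.0695 = 0.0396
Bulk density: ρ_b = (1−phi)ρ_g + phi·ρ_f = 0.9604×2.72 + 0.0396×1.1
       = 2.612 + 0.044 = 2.656 g/cm³

2.66 g/cm³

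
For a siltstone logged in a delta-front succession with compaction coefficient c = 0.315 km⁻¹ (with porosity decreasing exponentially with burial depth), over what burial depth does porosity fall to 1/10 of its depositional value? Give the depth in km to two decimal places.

7.31 km

n/n₀ = 1/10 ⇒ exp(−c·z) = 1/10 ⇒ z = ln(10) / c
z = 2.3026 / 0.315 = 7.310 km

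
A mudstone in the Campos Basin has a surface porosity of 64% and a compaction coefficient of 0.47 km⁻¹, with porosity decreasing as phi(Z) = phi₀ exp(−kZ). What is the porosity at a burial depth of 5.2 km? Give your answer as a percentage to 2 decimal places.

phi = phi₀·exp(−k·Z) = 0.64 × exp(−0.47 × 5.2) = 0.64 × exp(−2.444)
  = 0.64 × 0.0868 = 0.0556

5.56%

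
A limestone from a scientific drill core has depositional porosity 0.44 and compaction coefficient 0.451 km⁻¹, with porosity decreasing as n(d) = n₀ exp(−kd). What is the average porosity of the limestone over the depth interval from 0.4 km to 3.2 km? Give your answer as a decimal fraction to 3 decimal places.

⟨n⟩ = (1/(d₂−d₁)) ∫ n₀ e^(−kd) dd = n₀·(e^(−k·d₁) − e^(−k·d₂)) / (k·(d₂−d₁))
e^(−0.451×0.4) = 0.8349; e^(−0.451×3.2) = 0.2362
⟨n⟩ = 0.44 × (0.8349 − 0.2362) / (0.451 × 2.8) = 0.44 × 0.4742 = 0.2086

0.209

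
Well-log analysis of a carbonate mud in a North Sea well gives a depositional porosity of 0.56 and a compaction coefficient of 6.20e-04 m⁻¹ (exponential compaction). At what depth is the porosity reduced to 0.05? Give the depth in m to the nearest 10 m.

3900 m

Working in km (1 km = 1000 m; β in km⁻¹ = β in m⁻¹ × 1000):
Invert Athy's law: Z = ln(φ₀/φ) / β
Z = ln(0.56/0.05) / 0.62 = ln(11.2) / 0.62 = 2.4159 / 0.62 = 3.897 km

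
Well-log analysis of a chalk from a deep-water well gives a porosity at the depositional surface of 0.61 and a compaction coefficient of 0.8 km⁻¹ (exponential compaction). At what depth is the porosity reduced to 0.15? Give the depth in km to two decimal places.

1.75 km

Invert Athy's law: z = ln(n₀/n) / k
z = ln(0.61/0.15) / 0.8 = ln(4.067) / 0.8 = 1.4028 / 0.8 = 1.754 km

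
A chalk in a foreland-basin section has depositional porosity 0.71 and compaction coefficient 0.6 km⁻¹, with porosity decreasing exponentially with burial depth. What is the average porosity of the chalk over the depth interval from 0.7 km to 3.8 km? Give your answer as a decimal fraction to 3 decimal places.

⟨φ⟩ = (1/(Z₂−Z₁)) ∫ φ₀ e^(−cZ) dZ = φ₀·(e^(−c·Z₁) − e^(−c·Z₂)) / (c·(Z₂−Z₁))
e^(−0.6×0.7) = 0.6570; e^(−0.6×3.8) = 0.1023
⟨φ⟩ = 0.71 × (0.6570 − 0.1023) / (0.6 × 3.1) = 0.71 × 0.2983 = 0.2118

0.212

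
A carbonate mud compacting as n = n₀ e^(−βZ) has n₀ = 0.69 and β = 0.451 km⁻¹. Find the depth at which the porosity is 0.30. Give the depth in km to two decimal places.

1.85 km

Invert Athy's law: Z = ln(n₀/n) / β
Z = ln(0.69/0.3) / 0.451 = ln(2.3) / 0.451 = 0.8329 / 0.451 = 1.847 km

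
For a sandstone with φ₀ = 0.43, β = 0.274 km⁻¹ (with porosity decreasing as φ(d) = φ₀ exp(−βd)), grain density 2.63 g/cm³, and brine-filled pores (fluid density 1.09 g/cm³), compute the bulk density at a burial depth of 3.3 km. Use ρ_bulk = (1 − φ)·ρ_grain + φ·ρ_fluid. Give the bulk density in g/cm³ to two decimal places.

2.36 g/cm³

Porosity at depth: φ = 0.43·exp(−0.274×3.3) = 0.43×0.4049 = 0.1741
Bulk density: ρ_b = (1−φ)ρ_g + φ·ρ_f = 0.8259×2.63 + 0.1741×1.09
       = 2.172 + 0.190 = 2.362 g/cm³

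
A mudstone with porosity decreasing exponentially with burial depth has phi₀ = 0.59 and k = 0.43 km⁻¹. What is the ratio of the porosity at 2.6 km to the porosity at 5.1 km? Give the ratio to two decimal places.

2.93

phi(z₁)/phi(z₂) = e^(−k·z₁)/e^(−k·z₂) = e^{k(z₂−z₁)}
= exp(0.43 × 2.5) = exp(1.075) = 2.9300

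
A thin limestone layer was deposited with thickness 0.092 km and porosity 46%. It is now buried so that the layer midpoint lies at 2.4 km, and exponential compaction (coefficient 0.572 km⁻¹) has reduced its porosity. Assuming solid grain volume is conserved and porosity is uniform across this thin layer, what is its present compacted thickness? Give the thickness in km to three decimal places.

Porosity at 2.4 km: φ = 0.46·exp(−0.572×2.4) = 0.1166
Solid-volume conservation: h(1−φ) = h₀(1−φ₀) ⇒ h = h₀·(1−φ₀)/(1−φ)
h = 0.092 × (1 − 0.46)/(1 − 0.1166) = 0.092 × 0.6112 = 0.0562 km

0.056 km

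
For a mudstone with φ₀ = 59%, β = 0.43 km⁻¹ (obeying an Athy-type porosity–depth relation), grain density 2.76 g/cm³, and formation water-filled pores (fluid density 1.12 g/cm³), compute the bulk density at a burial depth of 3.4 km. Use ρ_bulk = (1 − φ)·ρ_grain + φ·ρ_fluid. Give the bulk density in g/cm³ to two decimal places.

Porosity at depth: φ = 0.59·exp(−0.43×3.4) = 0.59×0.2318 = 0.1367
Bulk density: ρ_b = (1−φ)ρ_g + φ·ρ_f = 0.8633×2.76 + 0.1367×1.12
       = 2.383 + 0.153 = 2.536 g/cm³

2.54 g/cm³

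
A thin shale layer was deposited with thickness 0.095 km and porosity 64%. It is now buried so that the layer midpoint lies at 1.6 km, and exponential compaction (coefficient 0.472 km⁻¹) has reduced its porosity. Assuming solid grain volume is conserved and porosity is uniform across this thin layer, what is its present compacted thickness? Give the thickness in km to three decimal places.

0.049 km

Porosity at 1.6 km: n = 0.64·exp(−0.472×1.6) = 0.3007
Solid-volume conservation: h(1−n) = h₀(1−n₀) ⇒ h = h₀·(1−n₀)/(1−n)
h = 0.095 × (1 − 0.64)/(1 − 0.3007) = 0.095 × 0.5148 = 0.0489 km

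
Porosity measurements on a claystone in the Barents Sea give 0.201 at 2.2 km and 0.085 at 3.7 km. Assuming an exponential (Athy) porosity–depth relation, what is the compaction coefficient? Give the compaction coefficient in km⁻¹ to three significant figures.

Athy: phi(Z) = phi₀ e^(−kZ) ⇒ phi₁/phi₂ = e^{k(Z₂−Z₁)} ⇒ k = ln(phi₁/phi₂)/(Z₂−Z₁)
k = ln(0.201/0.085) / (3.7 − 2.2) = ln(2.365) / 1.5 = 0.8607 / 1.5 = 0.5738 km⁻¹

0.574 km⁻¹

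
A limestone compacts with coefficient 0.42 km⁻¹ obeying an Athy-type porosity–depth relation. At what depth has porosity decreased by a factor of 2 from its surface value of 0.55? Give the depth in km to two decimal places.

φ/φ₀ = 1/2 ⇒ exp(−β·d) = 1/2 ⇒ d = ln(2) / β
d = 0.6931 / 0.42 = 1.650 km

1.65 km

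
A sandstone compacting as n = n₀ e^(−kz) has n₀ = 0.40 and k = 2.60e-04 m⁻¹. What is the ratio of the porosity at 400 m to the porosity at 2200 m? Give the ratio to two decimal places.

Working in km (1 km = 1000 m; k in km⁻¹ = k in m⁻¹ × 1000):
n(z₁)/n(z₂) = e^(−k·z₁)/e^(−k·z₂) = e^{k(z₂−z₁)}
= exp(0.26 × 1.8) = exp(0.468) = 1.5968

1.60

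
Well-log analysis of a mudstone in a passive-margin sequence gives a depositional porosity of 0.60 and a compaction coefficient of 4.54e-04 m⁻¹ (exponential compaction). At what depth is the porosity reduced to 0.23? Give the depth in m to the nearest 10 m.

Working in km (1 km = 1000 m; c in km⁻¹ = c in m⁻¹ × 1000):
Invert Athy's law: z = ln(phi₀/phi) / c
z = ln(0.6/0.23) / 0.454 = ln(2.609) / 0.454 = 0.9589 / 0.454 = 2.112 km

2110 m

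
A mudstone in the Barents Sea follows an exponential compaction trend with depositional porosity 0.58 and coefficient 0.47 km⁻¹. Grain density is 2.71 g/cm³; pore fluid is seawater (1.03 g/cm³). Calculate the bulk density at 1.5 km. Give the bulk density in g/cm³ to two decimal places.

2.23 g/cm³

Porosity at depth: φ = 0.58·exp(−0.47×1.5) = 0.58×0.4941 = 0.2866
Bulk density: ρ_b = (1−φ)ρ_g + φ·ρ_f = 0.7134×2.71 + 0.2866×1.03
       = 1.933 + 0.295 = 2.229 g/cm³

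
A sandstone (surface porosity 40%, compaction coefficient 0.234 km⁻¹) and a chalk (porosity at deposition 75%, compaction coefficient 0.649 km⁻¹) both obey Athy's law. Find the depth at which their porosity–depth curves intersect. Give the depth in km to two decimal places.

1.51 km

Set phi₀ₐ e^(−βₐz) = phi₀ᵦ e^(−βᵦz) ⇒ ln(phi₀ₐ/phi₀ᵦ) = (βₐ − βᵦ)·z
z = ln(0.4/0.75) / (0.234 − 0.649) = -0.6286 / -0.415 = 1.515 km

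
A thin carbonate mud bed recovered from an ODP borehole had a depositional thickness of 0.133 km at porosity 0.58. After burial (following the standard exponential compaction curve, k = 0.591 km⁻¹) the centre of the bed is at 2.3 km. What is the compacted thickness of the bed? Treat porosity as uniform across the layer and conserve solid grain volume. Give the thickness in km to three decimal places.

0.066 km

Porosity at 2.3 km: n = 0.58·exp(−0.591×2.3) = 0.1490
Solid-volume conservation: h(1−n) = h₀(1−n₀) ⇒ h = h₀·(1−n₀)/(1−n)
h = 0.133 × (1 − 0.58)/(1 − 0.1490) = 0.133 × 0.4935 = 0.0656 km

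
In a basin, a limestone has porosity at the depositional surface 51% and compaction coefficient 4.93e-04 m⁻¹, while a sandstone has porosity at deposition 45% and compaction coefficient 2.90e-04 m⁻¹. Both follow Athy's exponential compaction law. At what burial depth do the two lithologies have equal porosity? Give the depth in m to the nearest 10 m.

Working in km (1 km = 1000 m; c in km⁻¹ = c in m⁻¹ × 1000):
Set phi₀ₐ e^(−cₐZ) = phi₀ᵦ e^(−cᵦZ) ⇒ ln(phi₀ₐ/phi₀ᵦ) = (cₐ − cᵦ)·Z
Z = ln(0.51/0.45) / (0.493 − 0.29) = 0.1252 / 0.203 = 0.617 km

620 m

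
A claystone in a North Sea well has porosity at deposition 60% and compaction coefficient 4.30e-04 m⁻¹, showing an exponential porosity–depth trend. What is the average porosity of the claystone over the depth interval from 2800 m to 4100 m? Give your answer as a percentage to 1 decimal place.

13.8%

Working in km (1 km = 1000 m; c in km⁻¹ = c in m⁻¹ × 1000):
⟨n⟩ = (1/(z₂−z₁)) ∫ n₀ e^(−cz) dz = n₀·(e^(−c·z₁) − e^(−c·z₂)) / (c·(z₂−z₁))
e^(−0.43×2.8) = 0.3000; e^(−0.43×4.1) = 0.1715
⟨n⟩ = 0.6 × (0.3000 − 0.1715) / (0.43 × 1.3) = 0.6 × 0.2298 = 0.1379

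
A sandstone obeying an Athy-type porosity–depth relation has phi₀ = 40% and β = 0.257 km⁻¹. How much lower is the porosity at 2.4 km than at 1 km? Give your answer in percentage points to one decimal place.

9.3 percentage points

phi(1) = 0.4·e^(−0.257×1) = 0.3093
phi(2.4) = 0.4·e^(−0.257×2.4) = 0.2159
Δphi = 0.3093 − 0.2159 = 0.0935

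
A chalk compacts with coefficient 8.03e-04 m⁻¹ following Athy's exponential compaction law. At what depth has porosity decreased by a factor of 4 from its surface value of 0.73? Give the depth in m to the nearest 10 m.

1730 m

Working in km (1 km = 1000 m; c in km⁻¹ = c in m⁻¹ × 1000):
φ/φ₀ = 1/4 ⇒ exp(−c·Z) = 1/4 ⇒ Z = ln(4) / c
Z = 1.3863 / 0.803 = 1.726 km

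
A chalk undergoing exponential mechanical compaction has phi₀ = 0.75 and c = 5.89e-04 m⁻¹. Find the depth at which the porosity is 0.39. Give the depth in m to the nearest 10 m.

1110 m

Working in km (1 km = 1000 m; c in km⁻¹ = c in m⁻¹ × 1000):
Invert Athy's law: d = ln(phi₀/phi) / c
d = ln(0.75/0.39) / 0.589 = ln(1.923) / 0.589 = 0.6539 / 0.589 = 1.110 km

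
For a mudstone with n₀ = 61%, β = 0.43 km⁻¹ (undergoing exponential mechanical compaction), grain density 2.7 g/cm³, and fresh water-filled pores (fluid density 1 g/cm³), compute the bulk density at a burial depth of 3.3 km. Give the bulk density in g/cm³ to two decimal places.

2.45 g/cm³

Porosity at depth: n = 0.61·exp(−0.43×3.3) = 0.61×0.2420 = 0.1476
Bulk density: ρ_b = (1−n)ρ_g + n·ρ_f = 0.8524×2.7 + 0.1476×1
       = 2.301 + 0.148 = 2.449 g/cm³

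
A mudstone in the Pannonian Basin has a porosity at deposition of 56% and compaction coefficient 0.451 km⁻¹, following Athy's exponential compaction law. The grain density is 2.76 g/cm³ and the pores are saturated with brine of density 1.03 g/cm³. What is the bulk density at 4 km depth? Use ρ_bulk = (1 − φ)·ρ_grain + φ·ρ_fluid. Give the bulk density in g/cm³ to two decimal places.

Porosity at depth: n = 0.56·exp(−0.451×4) = 0.56×0.1646 = 0.0922
Bulk density: ρ_b = (1−n)ρ_g + n·ρ_f = 0.9078×2.76 + 0.0922×1.03
       = 2.506 + 0.095 = 2.600 g/cm³

2.60 g/cm³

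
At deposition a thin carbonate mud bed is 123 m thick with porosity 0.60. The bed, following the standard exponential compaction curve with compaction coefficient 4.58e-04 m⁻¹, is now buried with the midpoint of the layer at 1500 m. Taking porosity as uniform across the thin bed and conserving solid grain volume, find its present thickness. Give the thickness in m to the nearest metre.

70 m

Working in km (1 km = 1000 m; β in km⁻¹ = β in m⁻¹ × 1000):
Porosity at 1.5 km: n = 0.6·exp(−0.458×1.5) = 0.3018
Solid-volume conservation: h(1−n) = h₀(1−n₀) ⇒ h = h₀·(1−n₀)/(1−n)
h = 0.123 × (1 − 0.6)/(1 − 0.3018) = 0.123 × 0.5729 = 0.0705 km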